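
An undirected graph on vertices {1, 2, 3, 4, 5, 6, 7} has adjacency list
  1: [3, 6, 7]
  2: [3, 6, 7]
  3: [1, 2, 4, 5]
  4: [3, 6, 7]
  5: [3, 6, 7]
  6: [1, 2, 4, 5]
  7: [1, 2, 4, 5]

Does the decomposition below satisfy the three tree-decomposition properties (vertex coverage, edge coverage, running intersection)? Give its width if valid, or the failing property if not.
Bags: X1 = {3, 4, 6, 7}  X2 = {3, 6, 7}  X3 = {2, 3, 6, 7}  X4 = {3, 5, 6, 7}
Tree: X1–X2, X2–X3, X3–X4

A tree decomposition must satisfy three properties: every vertex lies in some bag; for every edge, both endpoints lie together in some bag; and for every vertex, the bags containing it form a connected subtree. Here vertex 1 appears in no bag, so the decomposition is invalid.

No — vertex 1 appears in no bag.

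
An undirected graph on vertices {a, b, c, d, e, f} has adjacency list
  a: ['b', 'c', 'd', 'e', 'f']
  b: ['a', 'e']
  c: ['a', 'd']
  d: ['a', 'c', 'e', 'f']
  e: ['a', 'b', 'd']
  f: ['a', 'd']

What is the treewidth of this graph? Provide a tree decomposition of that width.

Treewidth 2.
One such decomposition:
Bags: B1 = {a, d, e}  B2 = {a, c, d}  B3 = {a, d, f}  B4 = {a, b, e}
Tree: B1–B2, B2–B3, B1–B4

Each bag holds 3 vertices, so the decomposition has width 2, which upper-bounds the treewidth. Conversely, {a, d, e} is a clique of size 3, and the vertices of any clique must share a bag in every tree decomposition; so some bag has ≥ 3 vertices and tw(G) ≥ 2. Therefore the treewidth is 2.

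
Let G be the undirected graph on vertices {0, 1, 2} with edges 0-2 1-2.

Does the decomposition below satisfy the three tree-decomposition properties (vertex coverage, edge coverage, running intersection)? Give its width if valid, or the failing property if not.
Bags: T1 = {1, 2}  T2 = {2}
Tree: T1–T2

A tree decomposition must satisfy three properties: every vertex lies in some bag; for every edge, both endpoints lie together in some bag; and for every vertex, the bags containing it form a connected subtree. Here vertex 0 appears in no bag, so the decomposition is invalid.

No — vertex 0 appears in no bag.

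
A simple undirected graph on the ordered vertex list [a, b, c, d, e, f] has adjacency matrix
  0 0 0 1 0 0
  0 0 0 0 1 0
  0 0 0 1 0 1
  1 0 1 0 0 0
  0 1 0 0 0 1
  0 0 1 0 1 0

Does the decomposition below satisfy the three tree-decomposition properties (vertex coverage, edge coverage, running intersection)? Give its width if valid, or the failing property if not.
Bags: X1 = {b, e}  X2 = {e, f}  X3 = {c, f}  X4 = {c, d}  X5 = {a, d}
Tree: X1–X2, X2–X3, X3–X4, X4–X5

Yes; width 1.

Every vertex of G appears in some bag (union = {a, b, c, d, e, f}); every edge is covered by a bag; and for each vertex v the set of bags containing v is connected in the bag tree. The decomposition is therefore valid. The largest bag has 2 vertices, so the width is 1.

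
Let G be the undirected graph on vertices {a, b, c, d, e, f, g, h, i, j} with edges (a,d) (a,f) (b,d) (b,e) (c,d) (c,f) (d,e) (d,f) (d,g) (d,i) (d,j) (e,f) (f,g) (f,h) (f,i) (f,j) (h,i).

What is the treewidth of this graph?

A width-2 tree decomposition is:
Bags: B1 = {d, e, f}  B2 = {d, f, i}  B3 = {d, f, j}  B4 = {c, d, f}  B5 = {d, f, g}  B6 = {a, d, f}  B7 = {b, d, e}  B8 = {f, h, i}
Tree: B1–B2, B1–B3, B2–B4, B3–B5, B2–B6, B1–B7, B2–B8
Each bag holds 3 vertices, so the decomposition has width 2, which upper-bounds the treewidth. On the other hand G contains the 3-clique {d, f, g}. A clique must lie in a single bag of any decomposition, so no decomposition can have width below 2. The upper and lower bounds meet at 2, so that is the treewidth.

2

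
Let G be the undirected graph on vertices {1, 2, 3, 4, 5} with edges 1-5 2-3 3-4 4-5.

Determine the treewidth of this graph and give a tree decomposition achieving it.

Treewidth 1.
One optimal decomposition is:
Bags: B1 = {1, 5}  B2 = {4, 5}  B3 = {3, 4}  B4 = {2, 3}
Tree: B1–B2, B2–B3, B3–B4

Every bag has size at most 2, so the width is 2 − 1 = 1 and tw(G) ≤ 1. G has an edge, so its treewidth is at least 1. Hence tw(G) = 1 exactly.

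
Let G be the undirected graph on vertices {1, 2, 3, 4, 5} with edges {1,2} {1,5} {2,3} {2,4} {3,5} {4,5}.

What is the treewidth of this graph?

A width-2 tree decomposition is:
Bags: B1 = {2, 3, 5}  B2 = {2, 4, 5}  B3 = {1, 2, 5}
Tree: B1–B2, B2–B3
Every bag has size at most 3, so the width is 3 − 1 = 2 and tw(G) ≤ 2. For the lower bound, G contains the cycle 3–5–4–2–3, so G is not a forest; only forests have treewidth ≤ 1, hence tw(G) ≥ 2. The upper and lower bounds meet at 2, so that is the treewidth.

2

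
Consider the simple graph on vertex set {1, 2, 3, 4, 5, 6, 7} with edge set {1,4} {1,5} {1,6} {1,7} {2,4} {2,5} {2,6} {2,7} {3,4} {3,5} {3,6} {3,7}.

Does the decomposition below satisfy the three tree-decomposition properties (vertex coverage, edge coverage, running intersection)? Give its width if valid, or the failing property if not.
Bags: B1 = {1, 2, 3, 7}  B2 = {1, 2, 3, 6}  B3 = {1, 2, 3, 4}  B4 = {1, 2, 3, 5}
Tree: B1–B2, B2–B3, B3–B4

Yes; width 3.

Checking the three conditions: (i) the bags cover all of {1, 2, 3, 4, 5, 6, 7}; (ii) for each edge, some bag contains both endpoints; (iii) the bags containing any fixed vertex form a subtree. All hold, so the decomposition is valid with width 4 − 1 = 3.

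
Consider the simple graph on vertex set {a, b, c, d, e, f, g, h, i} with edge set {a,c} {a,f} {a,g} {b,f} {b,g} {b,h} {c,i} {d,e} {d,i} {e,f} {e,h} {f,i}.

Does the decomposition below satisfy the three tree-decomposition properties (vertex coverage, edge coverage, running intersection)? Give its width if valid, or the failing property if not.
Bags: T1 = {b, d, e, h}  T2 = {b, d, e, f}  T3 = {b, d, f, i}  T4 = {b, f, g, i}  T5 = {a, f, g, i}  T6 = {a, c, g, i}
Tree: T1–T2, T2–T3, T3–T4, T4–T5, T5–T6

Vertex coverage: the bags together contain {a, b, c, d, e, f, g, h, i}, the full vertex set. Edge coverage: each edge of G has both endpoints in at least one bag. Running intersection: for every vertex, the bags containing it form a connected subtree. All three properties hold, so this is a valid tree decomposition of width max|bag| − 1 = 3, and hence tw(G) ≤ 3.

Yes; width 3.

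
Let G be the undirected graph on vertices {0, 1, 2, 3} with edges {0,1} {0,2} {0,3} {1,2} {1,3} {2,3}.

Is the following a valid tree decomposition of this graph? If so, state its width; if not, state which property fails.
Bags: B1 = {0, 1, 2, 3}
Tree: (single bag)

Vertex coverage: the bags together contain {0, 1, 2, 3}, the full vertex set. Edge coverage: each edge of G has both endpoints in at least one bag. Running intersection: for every vertex, the bags containing it form a connected subtree. All three properties hold, so this is a valid tree decomposition of width max|bag| − 1 = 3, and hence tw(G) ≤ 3.

Yes; width 3.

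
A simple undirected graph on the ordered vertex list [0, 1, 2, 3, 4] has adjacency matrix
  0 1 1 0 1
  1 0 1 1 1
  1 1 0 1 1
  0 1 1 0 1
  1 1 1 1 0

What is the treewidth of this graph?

A width-3 tree decomposition is:
Bags: B1 = {0, 1, 2, 4}  B2 = {1, 2, 3, 4}
Tree: B1–B2
Each bag holds 4 vertices, so the decomposition has width 3, which upper-bounds the treewidth. For the lower bound, the 4 vertices {0, 1, 2, 4} are pairwise adjacent, and any tree decomposition puts a clique entirely inside one bag — forcing width ≥ 3. Hence tw(G) = 3 exactly.

3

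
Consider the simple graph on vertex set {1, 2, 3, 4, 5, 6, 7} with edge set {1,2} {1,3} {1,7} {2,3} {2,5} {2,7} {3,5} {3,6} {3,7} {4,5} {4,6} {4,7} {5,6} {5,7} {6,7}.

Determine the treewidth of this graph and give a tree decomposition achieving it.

Treewidth 3.
One such decomposition:
Bags: B1 = {1, 2, 3, 7}  B2 = {2, 3, 5, 7}  B3 = {3, 5, 6, 7}  B4 = {4, 5, 6, 7}
Tree: B1–B2, B2–B3, B3–B4

Every bag has size at most 4, so the width is 4 − 1 = 3 and tw(G) ≤ 3. On the other hand G contains the 4-clique {1, 2, 3, 7}. A clique must lie in a single bag of any decomposition, so no decomposition can have width below 3. Therefore the treewidth is 3.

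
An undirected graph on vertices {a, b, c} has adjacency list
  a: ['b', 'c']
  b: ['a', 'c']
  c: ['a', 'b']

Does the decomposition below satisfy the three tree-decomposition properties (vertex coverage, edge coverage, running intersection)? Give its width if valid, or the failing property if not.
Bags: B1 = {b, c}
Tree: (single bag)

A tree decomposition must satisfy three properties: every vertex lies in some bag; for every edge, both endpoints lie together in some bag; and for every vertex, the bags containing it form a connected subtree. Here vertex a appears in no bag, so the decomposition is invalid.

No — vertex a appears in no bag.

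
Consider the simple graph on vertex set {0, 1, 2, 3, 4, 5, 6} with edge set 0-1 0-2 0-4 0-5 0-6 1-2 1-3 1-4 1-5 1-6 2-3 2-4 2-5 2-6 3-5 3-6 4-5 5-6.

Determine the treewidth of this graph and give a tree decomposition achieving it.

Every bag has size at most 5, so the width is 5 − 1 = 4 and tw(G) ≤ 4. On the other hand G contains the 5-clique {0, 1, 2, 4, 5}. A clique must lie in a single bag of any decomposition, so no decomposition can have width below 4. Hence tw(G) = 4 exactly.

Treewidth 4.
One such decomposition:
Bags: B1 = {0, 1, 2, 4, 5}  B2 = {0, 1, 2, 5, 6}  B3 = {1, 2, 3, 5, 6}
Tree: B1–B2, B2–B3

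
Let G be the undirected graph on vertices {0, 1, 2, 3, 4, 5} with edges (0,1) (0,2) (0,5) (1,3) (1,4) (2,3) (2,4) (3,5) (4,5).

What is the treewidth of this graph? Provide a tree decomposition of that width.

Treewidth 3.
One optimal decomposition is:
Bags: B1 = {0, 1, 2, 5}  B2 = {1, 2, 3, 5}  B3 = {1, 2, 4, 5}
Tree: B1–B2, B2–B3

Each bag holds 4 vertices, so the decomposition has width 3, which upper-bounds the treewidth. For the lower bound: the 4 vertex sets {0,1}, {3,5}, {2}, {4} are disjoint, each induces a connected subgraph, and every pair is joined by at least one edge of G. Contracting each set to a single vertex therefore yields K_{4} as a minor, and since treewidth is minor-monotone, tw(G) ≥ tw(K_{4}) = 3. Therefore the treewidth is 3.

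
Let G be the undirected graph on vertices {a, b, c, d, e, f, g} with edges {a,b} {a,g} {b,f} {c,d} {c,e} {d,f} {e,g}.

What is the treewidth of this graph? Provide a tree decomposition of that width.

Every bag has size at most 3, so the width is 3 − 1 = 2 and tw(G) ≤ 2. Since e–c–d–f–b–a–g–e is a cycle in G, G is not acyclic. Forests are exactly the graphs of treewidth ≤ 1, so tw(G) ≥ 2. Hence tw(G) = 2 exactly.

Treewidth 2.
One optimal decomposition is:
Bags: B1 = {c, d, e}  B2 = {d, e, f}  B3 = {b, e, f}  B4 = {a, b, e}  B5 = {a, e, g}
Tree: B1–B2, B2–B3, B3–B4, B4–B5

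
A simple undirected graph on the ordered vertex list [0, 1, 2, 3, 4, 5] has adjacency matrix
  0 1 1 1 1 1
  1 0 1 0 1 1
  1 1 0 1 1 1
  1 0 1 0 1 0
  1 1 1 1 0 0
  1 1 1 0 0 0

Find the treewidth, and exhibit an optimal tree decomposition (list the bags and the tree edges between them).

Treewidth 3.
One such decomposition:
Bags: B1 = {0, 1, 2, 4}  B2 = {0, 1, 2, 5}  B3 = {0, 2, 3, 4}
Tree: B1–B2, B1–B3

The largest bag has 4 vertices, giving width 3; this decomposition certifies tw(G) ≤ 3. For the lower bound, the 4 vertices {0, 1, 2, 4} are pairwise adjacent, and any tree decomposition puts a clique entirely inside one bag — forcing width ≥ 3. Combining the bounds, tw(G) = 3.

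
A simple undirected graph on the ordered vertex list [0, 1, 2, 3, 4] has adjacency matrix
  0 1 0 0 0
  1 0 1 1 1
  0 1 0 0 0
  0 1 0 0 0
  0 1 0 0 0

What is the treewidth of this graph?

1

A width-1 tree decomposition is:
Bags: B1 = {1, 3}  B2 = {1, 2}  B3 = {1, 4}  B4 = {0, 1}
Tree: B1–B2, B2–B3, B3–B4
The largest bag has 2 vertices, giving width 1; this decomposition certifies tw(G) ≤ 1. Any graph with an edge has treewidth ≥ 1, and G has the edge 3–1. Combining the bounds, tw(G) = 1.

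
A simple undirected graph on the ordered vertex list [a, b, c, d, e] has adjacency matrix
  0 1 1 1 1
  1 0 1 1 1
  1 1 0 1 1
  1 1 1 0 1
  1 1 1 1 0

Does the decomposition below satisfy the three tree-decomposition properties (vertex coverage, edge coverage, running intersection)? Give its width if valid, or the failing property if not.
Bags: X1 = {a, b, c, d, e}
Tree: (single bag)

Checking the three conditions: (i) the bags cover all of {a, b, c, d, e}; (ii) for each edge, some bag contains both endpoints; (iii) the bags containing any fixed vertex form a subtree. All hold, so the decomposition is valid with width 5 − 1 = 4.

Yes; width 4.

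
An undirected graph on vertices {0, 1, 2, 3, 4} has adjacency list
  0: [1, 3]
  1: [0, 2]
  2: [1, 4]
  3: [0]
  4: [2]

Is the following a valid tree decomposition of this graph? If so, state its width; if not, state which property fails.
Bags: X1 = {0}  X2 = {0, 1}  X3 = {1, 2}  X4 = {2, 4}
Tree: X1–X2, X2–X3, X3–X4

No — vertex 3 appears in no bag.

A tree decomposition must satisfy three properties: every vertex lies in some bag; for every edge, both endpoints lie together in some bag; and for every vertex, the bags containing it form a connected subtree. Here vertex 3 appears in no bag, so the decomposition is invalid.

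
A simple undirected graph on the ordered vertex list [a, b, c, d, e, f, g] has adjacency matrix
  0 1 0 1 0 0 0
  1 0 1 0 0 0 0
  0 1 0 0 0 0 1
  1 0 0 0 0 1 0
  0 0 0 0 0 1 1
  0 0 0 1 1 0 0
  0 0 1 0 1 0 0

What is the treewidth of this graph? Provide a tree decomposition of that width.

Treewidth 2.
One optimal decomposition is:
Bags: B1 = {b, c, g}  B2 = {a, b, g}  B3 = {a, d, g}  B4 = {d, f, g}  B5 = {e, f, g}
Tree: B1–B2, B2–B3, B3–B4, B4–B5

Every bag has size at most 3, so the width is 3 − 1 = 2 and tw(G) ≤ 2. Since g–c–b–a–d–f–e–g is a cycle in G, G is not acyclic. Forests are exactly the graphs of treewidth ≤ 1, so tw(G) ≥ 2. Combining the bounds, tw(G) = 2.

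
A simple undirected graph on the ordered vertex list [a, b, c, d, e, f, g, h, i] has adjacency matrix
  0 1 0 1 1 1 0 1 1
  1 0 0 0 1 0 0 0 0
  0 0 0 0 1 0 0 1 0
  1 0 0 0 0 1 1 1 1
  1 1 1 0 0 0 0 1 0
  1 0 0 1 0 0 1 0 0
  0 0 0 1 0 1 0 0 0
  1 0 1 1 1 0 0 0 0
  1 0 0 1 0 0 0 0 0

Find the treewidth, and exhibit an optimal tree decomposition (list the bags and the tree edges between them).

The largest bag has 3 vertices, giving width 2; this decomposition certifies tw(G) ≤ 2. For the lower bound, the 3 vertices {d, f, g} are pairwise adjacent, and any tree decomposition puts a clique entirely inside one bag — forcing width ≥ 2. Hence tw(G) = 2 exactly.

Treewidth 2.
Bags: B1 = {a, b, e}  B2 = {a, e, h}  B3 = {a, d, h}  B4 = {a, d, i}  B5 = {c, e, h}  B6 = {a, d, f}  B7 = {d, f, g}
Tree: B1–B2, B2–B3, B3–B4, B2–B5, B3–B6, B6–B7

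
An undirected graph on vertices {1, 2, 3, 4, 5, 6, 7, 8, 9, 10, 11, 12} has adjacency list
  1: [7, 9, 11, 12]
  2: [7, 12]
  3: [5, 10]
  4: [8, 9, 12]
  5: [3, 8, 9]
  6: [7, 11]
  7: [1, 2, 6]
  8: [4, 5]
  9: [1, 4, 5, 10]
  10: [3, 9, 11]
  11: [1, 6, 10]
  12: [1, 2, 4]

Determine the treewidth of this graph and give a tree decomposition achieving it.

Treewidth 3.
Bags: B1 = {3, 4, 5, 8}  B2 = {3, 4, 5, 9}  B3 = {3, 4, 9, 10}  B4 = {4, 9, 10, 12}  B5 = {1, 9, 10, 12}  B6 = {1, 10, 11, 12}  B7 = {1, 2, 11, 12}  B8 = {1, 2, 7, 11}  B9 = {2, 6, 7, 11}
Tree: B1–B2, B2–B3, B3–B4, B4–B5, B5–B6, B6–B7, B7–B8, B8–B9

Every bag has size at most 4, so the width is 4 − 1 = 3 and tw(G) ≤ 3. For the lower bound: the 4 vertex sets {3,5,8}, {4}, {9}, {1,10,11,12} are disjoint, each induces a connected subgraph, and every pair is joined by at least one edge of G. Contracting each set to a single vertex therefore yields K_{4} as a minor, and since treewidth is minor-monotone, tw(G) ≥ tw(K_{4}) = 3. Therefore the treewidth is 3.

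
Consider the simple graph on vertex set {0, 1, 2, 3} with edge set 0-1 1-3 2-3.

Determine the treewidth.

A width-1 tree decomposition is:
Bags: B1 = {0, 1}  B2 = {1, 3}  B3 = {2, 3}
Tree: B1–B2, B2–B3
Each bag holds 2 vertices, so the decomposition has width 1, which upper-bounds the treewidth. Since G has at least one edge (e.g. 0–1), it is not an edgeless graph, so tw(G) ≥ 1. Hence tw(G) = 1 exactly.

1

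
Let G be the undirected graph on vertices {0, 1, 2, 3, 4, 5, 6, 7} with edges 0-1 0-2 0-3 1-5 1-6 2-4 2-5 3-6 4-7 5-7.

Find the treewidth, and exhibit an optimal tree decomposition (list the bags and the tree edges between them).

Treewidth 2.
One such decomposition:
Bags: B1 = {1, 3, 6}  B2 = {0, 1, 3}  B3 = {0, 1, 5}  B4 = {0, 2, 5}  B5 = {2, 5, 7}  B6 = {2, 4, 7}
Tree: B1–B2, B2–B3, B3–B4, B4–B5, B5–B6

The largest bag has 3 vertices, giving width 2; this decomposition certifies tw(G) ≤ 2. For the lower bound, G contains the cycle 6–3–0–1–6, so G is not a forest; only forests have treewidth ≤ 1, hence tw(G) ≥ 2. Hence tw(G) = 2 exactly.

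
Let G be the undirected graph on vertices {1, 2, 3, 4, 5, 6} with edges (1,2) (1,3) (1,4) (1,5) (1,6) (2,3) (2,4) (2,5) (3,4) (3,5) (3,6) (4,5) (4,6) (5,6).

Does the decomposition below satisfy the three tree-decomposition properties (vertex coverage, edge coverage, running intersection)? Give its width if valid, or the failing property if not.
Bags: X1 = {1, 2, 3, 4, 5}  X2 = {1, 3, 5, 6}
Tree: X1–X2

No — edge (4,6) lies in no bag.

A tree decomposition must satisfy three properties: every vertex lies in some bag; for every edge, both endpoints lie together in some bag; and for every vertex, the bags containing it form a connected subtree. Here edge (4,6) lies in no bag, so the decomposition is invalid.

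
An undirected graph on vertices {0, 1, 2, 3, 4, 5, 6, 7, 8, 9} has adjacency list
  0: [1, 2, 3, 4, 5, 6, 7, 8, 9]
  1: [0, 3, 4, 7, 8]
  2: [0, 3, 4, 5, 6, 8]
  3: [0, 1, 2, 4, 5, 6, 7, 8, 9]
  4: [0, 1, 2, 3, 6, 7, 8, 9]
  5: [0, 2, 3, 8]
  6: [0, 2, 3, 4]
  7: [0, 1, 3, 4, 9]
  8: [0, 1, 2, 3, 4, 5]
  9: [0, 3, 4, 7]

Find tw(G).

A width-4 tree decomposition is:
Bags: B1 = {0, 1, 3, 4, 7}  B2 = {0, 1, 3, 4, 8}  B3 = {0, 3, 4, 7, 9}  B4 = {0, 2, 3, 4, 8}  B5 = {0, 2, 3, 5, 8}  B6 = {0, 2, 3, 4, 6}
Tree: B1–B2, B1–B3, B2–B4, B4–B5, B4–B6
The largest bag has 5 vertices, giving width 4; this decomposition certifies tw(G) ≤ 4. On the other hand G contains the 5-clique {0, 1, 3, 4, 8}. A clique must lie in a single bag of any decomposition, so no decomposition can have width below 4. Hence tw(G) = 4 exactly.

4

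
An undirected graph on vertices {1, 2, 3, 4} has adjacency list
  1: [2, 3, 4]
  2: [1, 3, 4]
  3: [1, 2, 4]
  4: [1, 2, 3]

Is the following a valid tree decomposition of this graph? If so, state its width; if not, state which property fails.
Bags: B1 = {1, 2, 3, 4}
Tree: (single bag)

Every vertex of G appears in some bag (union = {1, 2, 3, 4}); every edge is covered by a bag; and for each vertex v the set of bags containing v is connected in the bag tree. The decomposition is therefore valid. The largest bag has 4 vertices, so the width is 3.

Yes; width 3.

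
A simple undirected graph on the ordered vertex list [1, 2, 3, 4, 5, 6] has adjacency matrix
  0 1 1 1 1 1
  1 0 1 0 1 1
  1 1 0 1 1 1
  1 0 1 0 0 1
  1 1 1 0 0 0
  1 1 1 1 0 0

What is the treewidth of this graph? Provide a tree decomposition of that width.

Treewidth 3.
One such decomposition:
Bags: B1 = {1, 2, 3, 6}  B2 = {1, 2, 3, 5}  B3 = {1, 3, 4, 6}
Tree: B1–B2, B1–B3

The largest bag has 4 vertices, giving width 3; this decomposition certifies tw(G) ≤ 3. Conversely, {1, 2, 3, 5} is a clique of size 4, and the vertices of any clique must share a bag in every tree decomposition; so some bag has ≥ 4 vertices and tw(G) ≥ 3. Hence tw(G) = 3 exactly.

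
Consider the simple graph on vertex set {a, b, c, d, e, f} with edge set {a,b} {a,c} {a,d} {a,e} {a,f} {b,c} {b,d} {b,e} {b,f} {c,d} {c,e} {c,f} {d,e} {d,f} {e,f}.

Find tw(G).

5

A width-5 tree decomposition is:
Bags: B1 = {a, b, c, d, e, f}
Tree: (single bag)
With just one bag of size 6, the width is 6 − 1 = 5, so tw(G) ≤ 5. Conversely, {a, b, c, d, e, f} is a clique of size 6, and the vertices of any clique must share a bag in every tree decomposition; so some bag has ≥ 6 vertices and tw(G) ≥ 5. Hence tw(G) = 5 exactly.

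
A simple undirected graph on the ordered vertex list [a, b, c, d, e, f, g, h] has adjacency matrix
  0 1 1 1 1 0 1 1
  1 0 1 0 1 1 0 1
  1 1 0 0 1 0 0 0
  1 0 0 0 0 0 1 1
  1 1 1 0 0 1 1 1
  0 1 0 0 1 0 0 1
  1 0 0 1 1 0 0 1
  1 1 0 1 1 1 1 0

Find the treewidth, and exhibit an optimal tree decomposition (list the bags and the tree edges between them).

Each bag holds 4 vertices, so the decomposition has width 3, which upper-bounds the treewidth. On the other hand G contains the 4-clique {a, d, g, h}. A clique must lie in a single bag of any decomposition, so no decomposition can have width below 3. Therefore the treewidth is 3.

Treewidth 3.
One optimal decomposition is:
Bags: B1 = {a, e, g, h}  B2 = {a, b, e, h}  B3 = {a, d, g, h}  B4 = {b, e, f, h}  B5 = {a, b, c, e}
Tree: B1–B2, B1–B3, B2–B4, B2–B5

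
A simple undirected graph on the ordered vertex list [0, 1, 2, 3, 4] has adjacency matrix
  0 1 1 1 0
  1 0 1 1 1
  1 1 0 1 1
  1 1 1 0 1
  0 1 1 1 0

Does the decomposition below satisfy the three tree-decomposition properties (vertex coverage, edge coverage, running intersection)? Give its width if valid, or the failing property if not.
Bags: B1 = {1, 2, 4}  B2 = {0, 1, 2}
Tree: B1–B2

A tree decomposition must satisfy three properties: every vertex lies in some bag; for every edge, both endpoints lie together in some bag; and for every vertex, the bags containing it form a connected subtree. Here vertex 3 appears in no bag, so the decomposition is invalid.

No — vertex 3 appears in no bag.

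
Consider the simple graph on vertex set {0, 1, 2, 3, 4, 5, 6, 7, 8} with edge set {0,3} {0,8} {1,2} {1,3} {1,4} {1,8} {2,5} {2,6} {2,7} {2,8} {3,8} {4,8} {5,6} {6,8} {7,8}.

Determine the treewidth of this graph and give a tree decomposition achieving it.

Treewidth 2.
Bags: B1 = {1, 2, 8}  B2 = {1, 4, 8}  B3 = {2, 7, 8}  B4 = {2, 6, 8}  B5 = {1, 3, 8}  B6 = {0, 3, 8}  B7 = {2, 5, 6}
Tree: B1–B2, B1–B3, B3–B4, B2–B5, B5–B6, B4–B7

The largest bag has 3 vertices, giving width 2; this decomposition certifies tw(G) ≤ 2. Conversely, {0, 3, 8} is a clique of size 3, and the vertices of any clique must share a bag in every tree decomposition; so some bag has ≥ 3 vertices and tw(G) ≥ 2. The upper and lower bounds meet at 2, so that is the treewidth.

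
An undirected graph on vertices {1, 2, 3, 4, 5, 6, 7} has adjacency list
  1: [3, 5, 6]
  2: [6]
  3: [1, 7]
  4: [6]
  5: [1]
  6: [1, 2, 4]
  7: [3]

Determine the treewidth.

A width-1 tree decomposition is:
Bags: B1 = {2, 6}  B2 = {1, 6}  B3 = {1, 3}  B4 = {4, 6}  B5 = {1, 5}  B6 = {3, 7}
Tree: B1–B2, B2–B3, B1–B4, B3–B5, B3–B6
Each bag holds 2 vertices, so the decomposition has width 1, which upper-bounds the treewidth. Any graph with an edge has treewidth ≥ 1, and G has the edge 2–6. Combining the bounds, tw(G) = 1.

1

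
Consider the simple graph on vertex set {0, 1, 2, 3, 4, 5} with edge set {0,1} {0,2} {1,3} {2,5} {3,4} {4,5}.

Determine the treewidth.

2

A width-2 tree decomposition is:
Bags: B1 = {0, 2, 5}  B2 = {0, 1, 5}  B3 = {1, 3, 5}  B4 = {3, 4, 5}
Tree: B1–B2, B2–B3, B3–B4
The largest bag has 3 vertices, giving width 2; this decomposition certifies tw(G) ≤ 2. The edges 5–2–0–1–3–4–5 form a cycle, so G is not a tree and its treewidth is at least 2. Hence tw(G) = 2 exactly.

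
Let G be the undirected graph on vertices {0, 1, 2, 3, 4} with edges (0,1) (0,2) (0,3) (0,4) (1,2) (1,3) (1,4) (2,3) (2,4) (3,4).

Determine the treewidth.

4

A width-4 tree decomposition is:
Bags: B1 = {0, 1, 2, 3, 4}
Tree: (single bag)
A single bag containing all 5 vertices is trivially a valid decomposition of width 4. For the lower bound, the 5 vertices {0, 1, 2, 3, 4} are pairwise adjacent, and any tree decomposition puts a clique entirely inside one bag — forcing width ≥ 4. Therefore the treewidth is 4.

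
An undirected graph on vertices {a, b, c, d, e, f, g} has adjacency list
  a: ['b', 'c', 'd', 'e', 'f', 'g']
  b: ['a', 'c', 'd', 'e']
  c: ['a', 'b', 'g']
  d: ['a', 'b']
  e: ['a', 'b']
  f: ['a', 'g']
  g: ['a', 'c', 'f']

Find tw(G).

2

A width-2 tree decomposition is:
Bags: B1 = {a, b, e}  B2 = {a, b, c}  B3 = {a, c, g}  B4 = {a, f, g}  B5 = {a, b, d}
Tree: B1–B2, B2–B3, B3–B4, B2–B5
Every bag has size at most 3, so the width is 3 − 1 = 2 and tw(G) ≤ 2. For the lower bound, the 3 vertices {a, c, g} are pairwise adjacent, and any tree decomposition puts a clique entirely inside one bag — forcing width ≥ 2. Combining the bounds, tw(G) = 2.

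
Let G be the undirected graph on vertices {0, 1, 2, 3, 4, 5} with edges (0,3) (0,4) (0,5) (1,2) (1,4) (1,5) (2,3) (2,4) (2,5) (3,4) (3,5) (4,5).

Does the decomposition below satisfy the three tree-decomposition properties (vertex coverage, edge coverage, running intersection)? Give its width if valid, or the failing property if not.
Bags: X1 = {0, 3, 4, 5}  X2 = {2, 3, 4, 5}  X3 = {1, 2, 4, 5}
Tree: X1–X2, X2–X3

Yes; width 3.

Vertex coverage: the bags together contain {0, 1, 2, 3, 4, 5}, the full vertex set. Edge coverage: each edge of G has both endpoints in at least one bag. Running intersection: for every vertex, the bags containing it form a connected subtree. All three properties hold, so this is a valid tree decomposition of width max|bag| − 1 = 3, and hence tw(G) ≤ 3.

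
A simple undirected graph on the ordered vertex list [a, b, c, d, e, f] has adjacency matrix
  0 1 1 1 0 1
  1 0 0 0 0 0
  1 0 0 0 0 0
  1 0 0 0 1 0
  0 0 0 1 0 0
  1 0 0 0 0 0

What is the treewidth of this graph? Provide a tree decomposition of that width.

Treewidth 1.
Bags: B1 = {a, f}  B2 = {a, d}  B3 = {a, c}  B4 = {a, b}  B5 = {d, e}
Tree: B1–B2, B2–B3, B3–B4, B2–B5

The largest bag has 2 vertices, giving width 1; this decomposition certifies tw(G) ≤ 1. G has an edge, so its treewidth is at least 1. Hence tw(G) = 1 exactly.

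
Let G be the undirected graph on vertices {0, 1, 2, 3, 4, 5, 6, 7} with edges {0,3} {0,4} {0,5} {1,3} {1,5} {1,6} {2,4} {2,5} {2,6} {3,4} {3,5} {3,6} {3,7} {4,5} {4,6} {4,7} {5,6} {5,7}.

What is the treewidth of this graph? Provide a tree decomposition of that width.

The largest bag has 4 vertices, giving width 3; this decomposition certifies tw(G) ≤ 3. On the other hand G contains the 4-clique {2, 4, 5, 6}. A clique must lie in a single bag of any decomposition, so no decomposition can have width below 3. Combining the bounds, tw(G) = 3.

Treewidth 3.
One such decomposition:
Bags: B1 = {3, 4, 5, 6}  B2 = {0, 3, 4, 5}  B3 = {1, 3, 5, 6}  B4 = {3, 4, 5, 7}  B5 = {2, 4, 5, 6}
Tree: B1–B2, B1–B3, B2–B4, B1–B5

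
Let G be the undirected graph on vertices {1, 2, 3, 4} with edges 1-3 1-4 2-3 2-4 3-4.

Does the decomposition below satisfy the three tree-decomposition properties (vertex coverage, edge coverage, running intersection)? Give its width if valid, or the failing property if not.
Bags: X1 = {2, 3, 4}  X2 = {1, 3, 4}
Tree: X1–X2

Yes; width 2.

Checking the three conditions: (i) the bags cover all of {1, 2, 3, 4}; (ii) for each edge, some bag contains both endpoints; (iii) the bags containing any fixed vertex form a subtree. All hold, so the decomposition is valid with width 3 − 1 = 2.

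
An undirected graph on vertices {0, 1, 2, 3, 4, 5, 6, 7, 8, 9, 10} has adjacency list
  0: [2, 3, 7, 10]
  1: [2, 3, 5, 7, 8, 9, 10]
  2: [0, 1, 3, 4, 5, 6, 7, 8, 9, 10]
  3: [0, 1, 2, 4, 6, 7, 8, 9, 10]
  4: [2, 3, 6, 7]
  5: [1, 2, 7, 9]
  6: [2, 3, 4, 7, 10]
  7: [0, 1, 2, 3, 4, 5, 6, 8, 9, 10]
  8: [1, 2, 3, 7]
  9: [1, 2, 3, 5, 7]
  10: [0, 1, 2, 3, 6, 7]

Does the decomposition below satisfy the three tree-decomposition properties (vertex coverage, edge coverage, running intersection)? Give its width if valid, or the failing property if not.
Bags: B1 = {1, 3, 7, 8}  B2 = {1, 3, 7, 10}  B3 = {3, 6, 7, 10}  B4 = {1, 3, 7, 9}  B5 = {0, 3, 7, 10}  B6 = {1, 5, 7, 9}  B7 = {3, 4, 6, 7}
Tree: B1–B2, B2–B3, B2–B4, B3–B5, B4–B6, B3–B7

A tree decomposition must satisfy three properties: every vertex lies in some bag; for every edge, both endpoints lie together in some bag; and for every vertex, the bags containing it form a connected subtree. Here vertex 2 appears in no bag, so the decomposition is invalid.

No — vertex 2 appears in no bag.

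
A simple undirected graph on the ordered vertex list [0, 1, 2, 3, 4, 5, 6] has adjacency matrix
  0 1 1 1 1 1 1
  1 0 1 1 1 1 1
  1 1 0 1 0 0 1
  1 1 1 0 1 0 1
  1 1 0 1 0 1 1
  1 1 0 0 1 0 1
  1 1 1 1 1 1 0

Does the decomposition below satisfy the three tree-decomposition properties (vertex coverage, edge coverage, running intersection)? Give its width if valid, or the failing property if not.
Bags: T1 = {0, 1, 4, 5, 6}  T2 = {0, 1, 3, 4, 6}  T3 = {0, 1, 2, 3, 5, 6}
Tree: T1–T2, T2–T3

No — bags containing vertex 5 are not connected in the tree.

A tree decomposition must satisfy three properties: every vertex lies in some bag; for every edge, both endpoints lie together in some bag; and for every vertex, the bags containing it form a connected subtree. Here bags containing vertex 5 are not connected in the tree, so the decomposition is invalid.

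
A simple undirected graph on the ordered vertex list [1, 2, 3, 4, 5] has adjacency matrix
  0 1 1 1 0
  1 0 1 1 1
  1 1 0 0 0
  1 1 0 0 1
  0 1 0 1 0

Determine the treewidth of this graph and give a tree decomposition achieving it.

The largest bag has 3 vertices, giving width 2; this decomposition certifies tw(G) ≤ 2. For the lower bound, the 3 vertices {1, 2, 3} are pairwise adjacent, and any tree decomposition puts a clique entirely inside one bag — forcing width ≥ 2. The upper and lower bounds meet at 2, so that is the treewidth.

Treewidth 2.
One such decomposition:
Bags: B1 = {2, 4, 5}  B2 = {1, 2, 4}  B3 = {1, 2, 3}
Tree: B1–B2, B2–B3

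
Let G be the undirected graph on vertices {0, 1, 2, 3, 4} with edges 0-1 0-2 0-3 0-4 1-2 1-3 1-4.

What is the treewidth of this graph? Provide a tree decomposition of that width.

Treewidth 2.
Bags: B1 = {0, 1, 3}  B2 = {0, 1, 4}  B3 = {0, 1, 2}
Tree: B1–B2, B1–B3

Each bag holds 3 vertices, so the decomposition has width 2, which upper-bounds the treewidth. For the lower bound, the 3 vertices {0, 1, 2} are pairwise adjacent, and any tree decomposition puts a clique entirely inside one bag — forcing width ≥ 2. The upper and lower bounds meet at 2, so that is the treewidth.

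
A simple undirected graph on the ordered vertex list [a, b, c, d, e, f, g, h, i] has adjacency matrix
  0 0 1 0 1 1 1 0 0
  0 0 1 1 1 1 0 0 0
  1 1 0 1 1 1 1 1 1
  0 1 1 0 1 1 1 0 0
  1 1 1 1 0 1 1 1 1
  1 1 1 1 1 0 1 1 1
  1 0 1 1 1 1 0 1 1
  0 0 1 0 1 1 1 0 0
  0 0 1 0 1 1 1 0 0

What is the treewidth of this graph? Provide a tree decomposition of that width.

The largest bag has 5 vertices, giving width 4; this decomposition certifies tw(G) ≤ 4. For the lower bound, the 5 vertices {c, d, e, f, g} are pairwise adjacent, and any tree decomposition puts a clique entirely inside one bag — forcing width ≥ 4. Therefore the treewidth is 4.

Treewidth 4.
One optimal decomposition is:
Bags: B1 = {a, c, e, f, g}  B2 = {c, e, f, g, i}  B3 = {c, d, e, f, g}  B4 = {b, c, d, e, f}  B5 = {c, e, f, g, h}
Tree: B1–B2, B2–B3, B3–B4, B2–B5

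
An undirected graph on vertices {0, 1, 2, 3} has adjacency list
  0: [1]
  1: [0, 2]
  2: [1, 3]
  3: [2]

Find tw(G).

1

A width-1 tree decomposition is:
Bags: B1 = {2, 3}  B2 = {1, 2}  B3 = {0, 1}
Tree: B1–B2, B2–B3
The largest bag has 2 vertices, giving width 1; this decomposition certifies tw(G) ≤ 1. Any graph with an edge has treewidth ≥ 1, and G has the edge 3–2. Combining the bounds, tw(G) = 1.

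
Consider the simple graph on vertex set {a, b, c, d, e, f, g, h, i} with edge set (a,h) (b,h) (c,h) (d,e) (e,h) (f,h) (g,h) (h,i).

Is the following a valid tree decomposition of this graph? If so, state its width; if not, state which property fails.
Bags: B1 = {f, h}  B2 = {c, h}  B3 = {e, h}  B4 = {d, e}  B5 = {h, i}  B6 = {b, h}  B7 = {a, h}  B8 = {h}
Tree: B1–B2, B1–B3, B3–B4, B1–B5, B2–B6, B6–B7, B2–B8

A tree decomposition must satisfy three properties: every vertex lies in some bag; for every edge, both endpoints lie together in some bag; and for every vertex, the bags containing it form a connected subtree. Here vertex g appears in no bag, so the decomposition is invalid.

No — vertex g appears in no bag.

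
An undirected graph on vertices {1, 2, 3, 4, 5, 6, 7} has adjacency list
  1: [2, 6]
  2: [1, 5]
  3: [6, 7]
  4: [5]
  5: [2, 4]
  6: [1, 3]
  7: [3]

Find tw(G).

1

A width-1 tree decomposition is:
Bags: B1 = {3, 7}  B2 = {3, 6}  B3 = {1, 6}  B4 = {1, 2}  B5 = {2, 5}  B6 = {4, 5}
Tree: B1–B2, B2–B3, B3–B4, B4–B5, B5–B6
The largest bag has 2 vertices, giving width 1; this decomposition certifies tw(G) ≤ 1. Any graph with an edge has treewidth ≥ 1, and G has the edge 7–3. Therefore the treewidth is 1.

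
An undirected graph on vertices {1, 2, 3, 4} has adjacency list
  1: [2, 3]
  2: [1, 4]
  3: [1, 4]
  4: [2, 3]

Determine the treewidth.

2

A width-2 tree decomposition is:
Bags: B1 = {1, 2, 3}  B2 = {2, 3, 4}
Tree: B1–B2
Every bag has size at most 3, so the width is 3 − 1 = 2 and tw(G) ≤ 2. The edges 2–1–3–4–2 form a cycle, so G is not a tree and its treewidth is at least 2. Therefore the treewidth is 2.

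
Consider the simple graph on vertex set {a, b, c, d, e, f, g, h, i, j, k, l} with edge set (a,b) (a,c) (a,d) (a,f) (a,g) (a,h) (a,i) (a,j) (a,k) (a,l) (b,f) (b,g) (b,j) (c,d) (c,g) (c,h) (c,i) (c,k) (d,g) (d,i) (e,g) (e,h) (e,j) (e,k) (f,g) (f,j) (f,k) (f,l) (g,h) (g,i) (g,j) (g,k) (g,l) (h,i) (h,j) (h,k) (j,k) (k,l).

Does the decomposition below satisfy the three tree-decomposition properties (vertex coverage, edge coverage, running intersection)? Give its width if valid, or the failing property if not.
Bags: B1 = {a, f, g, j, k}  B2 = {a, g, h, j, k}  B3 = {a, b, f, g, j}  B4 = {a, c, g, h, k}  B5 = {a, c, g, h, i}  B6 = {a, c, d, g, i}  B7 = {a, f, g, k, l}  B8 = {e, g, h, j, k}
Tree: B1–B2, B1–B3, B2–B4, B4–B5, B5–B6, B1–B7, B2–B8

Checking the three conditions: (i) the bags cover all of {a, b, c, d, e, f, g, h, i, j, k, l}; (ii) for each edge, some bag contains both endpoints; (iii) the bags containing any fixed vertex form a subtree. All hold, so the decomposition is valid with width 5 − 1 = 4.

Yes; width 4.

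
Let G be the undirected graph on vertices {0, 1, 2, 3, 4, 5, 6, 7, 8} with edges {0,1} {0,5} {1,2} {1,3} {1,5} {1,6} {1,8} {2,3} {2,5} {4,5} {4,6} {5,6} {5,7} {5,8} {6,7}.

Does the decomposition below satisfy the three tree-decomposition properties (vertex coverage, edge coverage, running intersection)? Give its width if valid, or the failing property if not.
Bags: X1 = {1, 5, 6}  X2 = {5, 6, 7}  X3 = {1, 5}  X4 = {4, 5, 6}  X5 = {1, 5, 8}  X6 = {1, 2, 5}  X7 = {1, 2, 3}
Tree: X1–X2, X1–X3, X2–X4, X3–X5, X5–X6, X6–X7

No — vertex 0 appears in no bag.

A tree decomposition must satisfy three properties: every vertex lies in some bag; for every edge, both endpoints lie together in some bag; and for every vertex, the bags containing it form a connected subtree. Here vertex 0 appears in no bag, so the decomposition is invalid.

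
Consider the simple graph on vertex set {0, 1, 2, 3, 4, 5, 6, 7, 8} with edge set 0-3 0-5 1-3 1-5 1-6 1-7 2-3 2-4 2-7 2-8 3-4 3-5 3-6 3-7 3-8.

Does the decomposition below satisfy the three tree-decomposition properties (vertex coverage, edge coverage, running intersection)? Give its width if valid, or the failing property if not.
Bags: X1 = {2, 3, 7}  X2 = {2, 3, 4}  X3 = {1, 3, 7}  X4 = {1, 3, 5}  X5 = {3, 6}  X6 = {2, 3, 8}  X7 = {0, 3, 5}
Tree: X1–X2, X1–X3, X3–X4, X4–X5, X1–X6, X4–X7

A tree decomposition must satisfy three properties: every vertex lies in some bag; for every edge, both endpoints lie together in some bag; and for every vertex, the bags containing it form a connected subtree. Here edge (1,6) lies in no bag, so the decomposition is invalid.

No — edge (1,6) lies in no bag.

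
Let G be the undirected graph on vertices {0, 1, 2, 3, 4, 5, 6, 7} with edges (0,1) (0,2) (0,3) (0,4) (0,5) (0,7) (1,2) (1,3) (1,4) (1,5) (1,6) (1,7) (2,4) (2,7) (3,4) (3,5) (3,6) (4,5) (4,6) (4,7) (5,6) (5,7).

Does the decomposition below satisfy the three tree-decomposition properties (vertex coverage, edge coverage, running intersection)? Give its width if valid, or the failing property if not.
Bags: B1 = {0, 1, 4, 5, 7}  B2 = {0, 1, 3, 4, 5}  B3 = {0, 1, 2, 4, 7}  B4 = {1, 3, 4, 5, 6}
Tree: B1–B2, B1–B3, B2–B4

Vertex coverage: the bags together contain {0, 1, 2, 3, 4, 5, 6, 7}, the full vertex set. Edge coverage: each edge of G has both endpoints in at least one bag. Running intersection: for every vertex, the bags containing it form a connected subtree. All three properties hold, so this is a valid tree decomposition of width max|bag| − 1 = 4, and hence tw(G) ≤ 4.

Yes; width 4.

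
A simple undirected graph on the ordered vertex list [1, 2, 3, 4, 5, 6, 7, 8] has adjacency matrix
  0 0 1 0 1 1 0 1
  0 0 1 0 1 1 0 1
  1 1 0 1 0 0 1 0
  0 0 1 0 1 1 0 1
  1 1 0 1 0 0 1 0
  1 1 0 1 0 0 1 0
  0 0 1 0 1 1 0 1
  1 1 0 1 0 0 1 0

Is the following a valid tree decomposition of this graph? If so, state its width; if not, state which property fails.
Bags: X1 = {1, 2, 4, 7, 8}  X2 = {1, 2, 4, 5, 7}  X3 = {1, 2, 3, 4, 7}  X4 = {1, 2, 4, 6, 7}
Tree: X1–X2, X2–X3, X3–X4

Yes; width 4.

Every vertex of G appears in some bag (union = {1, 2, 3, 4, 5, 6, 7, 8}); every edge is covered by a bag; and for each vertex v the set of bags containing v is connected in the bag tree. The decomposition is therefore valid. The largest bag has 5 vertices, so the width is 4.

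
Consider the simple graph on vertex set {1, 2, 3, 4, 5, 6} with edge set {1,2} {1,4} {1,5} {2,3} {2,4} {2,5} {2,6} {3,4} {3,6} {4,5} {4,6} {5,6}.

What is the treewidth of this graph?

3

A width-3 tree decomposition is:
Bags: B1 = {1, 2, 4, 5}  B2 = {2, 4, 5, 6}  B3 = {2, 3, 4, 6}
Tree: B1–B2, B2–B3
Every bag has size at most 4, so the width is 4 − 1 = 3 and tw(G) ≤ 3. For the lower bound, the 4 vertices {2, 3, 4, 6} are pairwise adjacent, and any tree decomposition puts a clique entirely inside one bag — forcing width ≥ 3. Combining the bounds, tw(G) = 3.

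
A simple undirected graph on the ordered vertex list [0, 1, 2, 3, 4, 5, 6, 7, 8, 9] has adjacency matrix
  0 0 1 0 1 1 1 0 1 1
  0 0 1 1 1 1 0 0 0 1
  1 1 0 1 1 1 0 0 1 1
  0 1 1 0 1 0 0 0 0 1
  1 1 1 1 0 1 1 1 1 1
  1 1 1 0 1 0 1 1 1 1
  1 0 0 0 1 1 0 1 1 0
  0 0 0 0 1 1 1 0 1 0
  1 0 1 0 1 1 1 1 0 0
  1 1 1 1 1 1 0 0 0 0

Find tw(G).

4

A width-4 tree decomposition is:
Bags: B1 = {0, 2, 4, 5, 8}  B2 = {0, 4, 5, 6, 8}  B3 = {0, 2, 4, 5, 9}  B4 = {1, 2, 4, 5, 9}  B5 = {1, 2, 3, 4, 9}  B6 = {4, 5, 6, 7, 8}
Tree: B1–B2, B1–B3, B3–B4, B4–B5, B2–B6
Every bag has size at most 5, so the width is 5 − 1 = 4 and tw(G) ≤ 4. Conversely, {1, 2, 3, 4, 9} is a clique of size 5, and the vertices of any clique must share a bag in every tree decomposition; so some bag has ≥ 5 vertices and tw(G) ≥ 4. Therefore the treewidth is 4.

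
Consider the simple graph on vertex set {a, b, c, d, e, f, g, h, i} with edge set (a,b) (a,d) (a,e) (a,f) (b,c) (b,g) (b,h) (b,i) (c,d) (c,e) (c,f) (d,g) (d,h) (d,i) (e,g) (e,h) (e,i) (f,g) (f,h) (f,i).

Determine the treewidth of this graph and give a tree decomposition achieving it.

The largest bag has 5 vertices, giving width 4; this decomposition certifies tw(G) ≤ 4. For the lower bound: the 5 vertex sets {a,e}, {b,g}, {c,f}, {d}, {i} are disjoint, each induces a connected subgraph, and every pair is joined by at least one edge of G. Contracting each set to a single vertex therefore yields K_{5} as a minor, and since treewidth is minor-monotone, tw(G) ≥ tw(K_{5}) = 4. Hence tw(G) = 4 exactly.

Treewidth 4.
One such decomposition:
Bags: B1 = {a, b, d, e, f}  B2 = {b, d, e, f, g}  B3 = {b, c, d, e, f}  B4 = {b, d, e, f, i}  B5 = {b, d, e, f, h}
Tree: B1–B2, B2–B3, B3–B4, B4–B5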